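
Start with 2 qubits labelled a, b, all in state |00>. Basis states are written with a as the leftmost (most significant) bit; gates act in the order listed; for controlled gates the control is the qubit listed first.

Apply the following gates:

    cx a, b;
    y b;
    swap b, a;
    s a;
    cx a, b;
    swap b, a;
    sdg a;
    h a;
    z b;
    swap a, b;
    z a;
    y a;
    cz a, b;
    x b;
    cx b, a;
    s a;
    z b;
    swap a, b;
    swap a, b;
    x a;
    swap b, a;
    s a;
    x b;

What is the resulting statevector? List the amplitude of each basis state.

The resulting statevector has amplitude -sqrt(2)/2 on |00>, 0 on |01>, 0 on |10>, sqrt(2)/2 on |11>.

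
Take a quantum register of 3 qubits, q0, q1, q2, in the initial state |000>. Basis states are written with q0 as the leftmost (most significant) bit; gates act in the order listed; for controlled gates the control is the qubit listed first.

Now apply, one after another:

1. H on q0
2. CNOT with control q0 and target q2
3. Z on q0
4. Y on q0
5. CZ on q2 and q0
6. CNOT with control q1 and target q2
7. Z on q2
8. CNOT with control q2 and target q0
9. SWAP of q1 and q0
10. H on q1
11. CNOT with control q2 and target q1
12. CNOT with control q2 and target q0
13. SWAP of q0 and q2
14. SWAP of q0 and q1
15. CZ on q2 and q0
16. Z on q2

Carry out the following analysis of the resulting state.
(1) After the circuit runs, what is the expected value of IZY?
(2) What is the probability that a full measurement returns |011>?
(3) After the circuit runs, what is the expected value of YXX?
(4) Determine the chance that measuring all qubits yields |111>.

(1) The observable IZY averages to 0.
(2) A full measurement returns |011> with probability 1/4.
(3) The expectation value of YXX is 0.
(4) Outcome |111> occurs with probability 1/4.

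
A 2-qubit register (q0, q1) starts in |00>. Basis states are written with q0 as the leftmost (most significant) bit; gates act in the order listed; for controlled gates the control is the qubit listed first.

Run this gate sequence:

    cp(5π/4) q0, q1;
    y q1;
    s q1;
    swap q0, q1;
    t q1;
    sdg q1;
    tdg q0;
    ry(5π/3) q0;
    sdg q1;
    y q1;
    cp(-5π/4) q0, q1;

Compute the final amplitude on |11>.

The amplitude on |11> is -sqrt(3)/2.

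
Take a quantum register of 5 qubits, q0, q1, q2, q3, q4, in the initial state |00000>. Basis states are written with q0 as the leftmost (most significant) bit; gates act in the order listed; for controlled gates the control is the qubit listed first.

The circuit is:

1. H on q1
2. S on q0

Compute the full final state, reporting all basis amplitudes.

The final amplitudes are sqrt(2)/2 on |00000>, sqrt(2)/2 on |01000>, and 0 on every other basis state.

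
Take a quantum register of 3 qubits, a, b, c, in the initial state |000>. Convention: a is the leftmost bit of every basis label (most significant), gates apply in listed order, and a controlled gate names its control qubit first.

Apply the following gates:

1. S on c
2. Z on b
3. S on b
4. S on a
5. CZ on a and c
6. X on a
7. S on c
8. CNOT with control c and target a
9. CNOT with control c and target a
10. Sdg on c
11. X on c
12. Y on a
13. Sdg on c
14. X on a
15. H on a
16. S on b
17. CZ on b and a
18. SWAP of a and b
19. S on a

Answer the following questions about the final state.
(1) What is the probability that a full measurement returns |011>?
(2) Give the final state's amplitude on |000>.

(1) A full measurement returns |011> with probability 1/2. Key observation: the block from step 7 through step 10 cancels to the identity and can be dropped.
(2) The amplitude on |000> is 0.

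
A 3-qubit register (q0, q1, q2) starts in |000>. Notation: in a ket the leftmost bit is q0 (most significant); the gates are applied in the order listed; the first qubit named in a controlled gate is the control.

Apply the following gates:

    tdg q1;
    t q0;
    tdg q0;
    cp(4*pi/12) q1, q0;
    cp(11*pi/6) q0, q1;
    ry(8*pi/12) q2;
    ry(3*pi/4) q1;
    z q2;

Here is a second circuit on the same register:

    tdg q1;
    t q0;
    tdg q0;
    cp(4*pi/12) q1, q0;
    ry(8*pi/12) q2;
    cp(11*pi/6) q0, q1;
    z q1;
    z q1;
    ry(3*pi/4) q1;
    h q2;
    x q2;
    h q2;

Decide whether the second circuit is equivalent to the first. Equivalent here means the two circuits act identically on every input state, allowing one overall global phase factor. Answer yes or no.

Yes, they are equivalent — the unitaries differ by at most a global phase.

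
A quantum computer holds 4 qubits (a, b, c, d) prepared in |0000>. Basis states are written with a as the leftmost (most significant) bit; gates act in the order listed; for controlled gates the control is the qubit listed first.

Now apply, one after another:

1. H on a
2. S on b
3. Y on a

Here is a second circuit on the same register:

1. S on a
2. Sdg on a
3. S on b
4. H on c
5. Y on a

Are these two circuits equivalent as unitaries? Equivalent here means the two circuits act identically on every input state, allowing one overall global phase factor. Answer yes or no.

No: there is an input state on which the two circuits produce genuinely different outputs (not merely differing by a phase).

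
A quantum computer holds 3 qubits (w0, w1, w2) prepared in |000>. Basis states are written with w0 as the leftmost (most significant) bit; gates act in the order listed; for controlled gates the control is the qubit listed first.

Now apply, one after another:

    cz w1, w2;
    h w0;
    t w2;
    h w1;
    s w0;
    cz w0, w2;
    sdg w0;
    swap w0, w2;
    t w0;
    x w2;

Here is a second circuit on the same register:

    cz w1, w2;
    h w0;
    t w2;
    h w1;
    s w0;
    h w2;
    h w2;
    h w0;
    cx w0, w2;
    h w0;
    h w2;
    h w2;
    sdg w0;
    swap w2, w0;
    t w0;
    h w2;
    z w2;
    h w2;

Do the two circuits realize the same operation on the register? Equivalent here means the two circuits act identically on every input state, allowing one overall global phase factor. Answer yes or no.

No, they are not equivalent — no single phase factor reconciles the two unitaries.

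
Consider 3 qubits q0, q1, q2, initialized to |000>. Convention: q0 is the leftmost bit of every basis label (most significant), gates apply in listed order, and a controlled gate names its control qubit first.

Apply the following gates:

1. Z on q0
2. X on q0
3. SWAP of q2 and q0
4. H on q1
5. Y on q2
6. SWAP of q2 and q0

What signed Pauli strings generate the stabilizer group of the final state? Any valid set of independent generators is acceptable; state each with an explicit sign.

One valid set of independent stabilizer generators is +IXI, +ZII, +IIZ (any independent generating set of the same group is equally correct).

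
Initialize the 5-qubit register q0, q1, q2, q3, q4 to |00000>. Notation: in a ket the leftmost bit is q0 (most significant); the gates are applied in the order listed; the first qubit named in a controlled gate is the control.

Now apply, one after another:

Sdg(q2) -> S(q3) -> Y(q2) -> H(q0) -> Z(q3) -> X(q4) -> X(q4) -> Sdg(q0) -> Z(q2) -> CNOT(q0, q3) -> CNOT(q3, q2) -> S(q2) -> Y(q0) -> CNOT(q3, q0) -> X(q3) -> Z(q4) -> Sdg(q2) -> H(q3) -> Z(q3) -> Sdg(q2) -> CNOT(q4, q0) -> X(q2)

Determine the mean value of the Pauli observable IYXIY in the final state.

The expectation value of IYXIY is 0.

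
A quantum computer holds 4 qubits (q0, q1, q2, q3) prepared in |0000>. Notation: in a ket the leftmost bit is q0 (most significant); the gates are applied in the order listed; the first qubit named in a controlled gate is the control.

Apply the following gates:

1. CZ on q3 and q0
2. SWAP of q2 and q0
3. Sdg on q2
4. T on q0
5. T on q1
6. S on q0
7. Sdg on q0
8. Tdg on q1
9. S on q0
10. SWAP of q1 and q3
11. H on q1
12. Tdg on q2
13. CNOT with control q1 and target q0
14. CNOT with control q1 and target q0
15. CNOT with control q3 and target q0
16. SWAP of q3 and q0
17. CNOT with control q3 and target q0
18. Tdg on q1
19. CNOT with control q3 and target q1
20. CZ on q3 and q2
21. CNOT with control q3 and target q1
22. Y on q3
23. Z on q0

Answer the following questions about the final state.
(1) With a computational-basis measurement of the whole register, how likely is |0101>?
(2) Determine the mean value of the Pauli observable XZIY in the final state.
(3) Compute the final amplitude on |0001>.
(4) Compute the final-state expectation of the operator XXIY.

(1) Outcome |0101> occurs with probability 1/2.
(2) In the final state, XZIY has expectation 0.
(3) The final state's coefficient on |0001> equals sqrt(2)*I/2.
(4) The expectation value of XXIY is 0.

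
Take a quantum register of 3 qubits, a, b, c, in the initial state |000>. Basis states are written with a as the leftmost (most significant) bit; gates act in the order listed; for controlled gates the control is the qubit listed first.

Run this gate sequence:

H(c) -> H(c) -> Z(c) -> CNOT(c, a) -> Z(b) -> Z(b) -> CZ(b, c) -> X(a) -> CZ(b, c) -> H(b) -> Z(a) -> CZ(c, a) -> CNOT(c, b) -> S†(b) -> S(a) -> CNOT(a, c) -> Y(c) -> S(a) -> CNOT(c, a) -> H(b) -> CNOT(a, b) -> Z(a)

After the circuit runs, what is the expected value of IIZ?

In the final state, IIZ has expectation 1.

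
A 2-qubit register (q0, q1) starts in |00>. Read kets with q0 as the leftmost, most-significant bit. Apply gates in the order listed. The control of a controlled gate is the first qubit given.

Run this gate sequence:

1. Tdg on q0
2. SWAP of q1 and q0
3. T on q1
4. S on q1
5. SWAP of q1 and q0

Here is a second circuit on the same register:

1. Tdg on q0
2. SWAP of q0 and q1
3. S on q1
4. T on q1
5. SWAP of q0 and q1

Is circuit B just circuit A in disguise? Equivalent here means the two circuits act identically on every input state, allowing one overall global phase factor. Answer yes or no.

Yes — the two circuits implement the same unitary up to a global phase.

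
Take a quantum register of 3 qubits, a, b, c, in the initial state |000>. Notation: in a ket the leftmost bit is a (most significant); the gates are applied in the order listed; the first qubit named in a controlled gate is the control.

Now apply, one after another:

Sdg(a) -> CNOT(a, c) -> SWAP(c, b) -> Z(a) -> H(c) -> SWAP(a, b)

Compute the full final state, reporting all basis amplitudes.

The final amplitudes are sqrt(2)/2 on |000>, sqrt(2)/2 on |001>, and 0 on every other basis state.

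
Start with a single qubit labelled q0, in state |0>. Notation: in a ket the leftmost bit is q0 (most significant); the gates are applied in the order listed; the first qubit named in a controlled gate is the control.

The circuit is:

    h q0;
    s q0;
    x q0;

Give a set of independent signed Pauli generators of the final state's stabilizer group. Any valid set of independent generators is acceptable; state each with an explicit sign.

The stabilizer group can be generated by -Y, among other valid generating sets.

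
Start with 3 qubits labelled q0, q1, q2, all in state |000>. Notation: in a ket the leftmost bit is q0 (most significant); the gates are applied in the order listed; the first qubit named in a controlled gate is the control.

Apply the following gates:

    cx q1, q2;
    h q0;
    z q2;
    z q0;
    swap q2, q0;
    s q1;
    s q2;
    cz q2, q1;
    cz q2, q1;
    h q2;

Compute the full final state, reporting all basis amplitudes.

After the circuit, the state carries amplitude 1/2 - I/2 on |000>, 1/2 + I/2 on |001>, and 0 on every other basis state.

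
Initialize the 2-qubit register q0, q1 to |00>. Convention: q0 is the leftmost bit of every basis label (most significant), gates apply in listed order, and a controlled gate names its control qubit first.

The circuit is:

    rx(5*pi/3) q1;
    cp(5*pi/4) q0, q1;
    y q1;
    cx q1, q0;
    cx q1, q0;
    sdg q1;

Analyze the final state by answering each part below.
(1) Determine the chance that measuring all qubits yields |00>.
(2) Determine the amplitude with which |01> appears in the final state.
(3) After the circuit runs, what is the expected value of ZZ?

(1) The probability of measuring |00> is 1/4.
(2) The final state's coefficient on |01> equals -sqrt(3)/2.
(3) The observable ZZ averages to -1/2.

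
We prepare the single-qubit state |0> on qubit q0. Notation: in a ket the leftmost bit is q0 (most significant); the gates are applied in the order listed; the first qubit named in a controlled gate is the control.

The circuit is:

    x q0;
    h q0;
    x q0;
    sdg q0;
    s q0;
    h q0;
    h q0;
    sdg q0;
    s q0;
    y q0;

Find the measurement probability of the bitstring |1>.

The probability of measuring |1> is 1/2.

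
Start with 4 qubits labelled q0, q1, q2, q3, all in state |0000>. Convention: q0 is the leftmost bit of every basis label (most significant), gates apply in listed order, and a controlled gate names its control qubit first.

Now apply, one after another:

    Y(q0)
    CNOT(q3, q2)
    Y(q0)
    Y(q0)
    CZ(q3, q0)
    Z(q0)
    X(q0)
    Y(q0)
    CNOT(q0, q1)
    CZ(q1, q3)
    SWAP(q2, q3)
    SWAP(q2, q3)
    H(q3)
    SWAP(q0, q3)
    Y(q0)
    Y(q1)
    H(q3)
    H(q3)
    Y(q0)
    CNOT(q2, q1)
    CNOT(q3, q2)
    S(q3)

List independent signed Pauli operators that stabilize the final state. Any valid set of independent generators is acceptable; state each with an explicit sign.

The final state is stabilized by the group generated by +XIII, +IZII, -IIZI, -IIIZ; other independent generating sets are equally valid. Key observation: steps 17-18 multiply out to the identity, so the circuit reduces to the remaining gates.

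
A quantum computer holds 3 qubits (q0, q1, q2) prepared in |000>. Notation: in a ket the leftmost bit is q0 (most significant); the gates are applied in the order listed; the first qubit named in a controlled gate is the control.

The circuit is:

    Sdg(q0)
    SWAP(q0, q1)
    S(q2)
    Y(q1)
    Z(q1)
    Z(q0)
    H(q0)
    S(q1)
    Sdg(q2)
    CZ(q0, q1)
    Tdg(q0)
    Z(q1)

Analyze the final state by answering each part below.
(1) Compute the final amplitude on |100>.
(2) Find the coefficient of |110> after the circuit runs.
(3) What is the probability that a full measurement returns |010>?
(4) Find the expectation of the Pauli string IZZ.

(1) The amplitude on |100> is 0.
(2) The final state's coefficient on |110> equals -sqrt(2)*exp(3*I*pi/4)/2.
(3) The probability of measuring |010> is 1/2.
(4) The observable IZZ averages to -1.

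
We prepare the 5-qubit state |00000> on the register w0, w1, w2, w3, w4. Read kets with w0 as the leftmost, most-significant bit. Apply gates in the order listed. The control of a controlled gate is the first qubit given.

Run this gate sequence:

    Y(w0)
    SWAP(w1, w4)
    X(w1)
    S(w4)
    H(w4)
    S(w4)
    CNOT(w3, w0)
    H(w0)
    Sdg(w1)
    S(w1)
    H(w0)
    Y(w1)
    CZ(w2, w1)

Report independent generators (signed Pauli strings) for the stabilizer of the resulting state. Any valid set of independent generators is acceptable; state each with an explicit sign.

One valid set of independent stabilizer generators is +IIIIY, -ZIIII, +IZIII, +IIZII, +IIIZI (any independent generating set of the same group is equally correct).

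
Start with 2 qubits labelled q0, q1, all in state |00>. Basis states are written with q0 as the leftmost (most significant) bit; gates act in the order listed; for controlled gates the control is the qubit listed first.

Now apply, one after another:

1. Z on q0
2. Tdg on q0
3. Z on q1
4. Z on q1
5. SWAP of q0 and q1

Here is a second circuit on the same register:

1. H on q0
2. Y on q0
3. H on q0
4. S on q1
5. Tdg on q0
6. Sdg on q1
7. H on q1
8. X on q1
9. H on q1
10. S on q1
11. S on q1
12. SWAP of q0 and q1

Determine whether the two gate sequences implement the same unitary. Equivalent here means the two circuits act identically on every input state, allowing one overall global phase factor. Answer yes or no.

No: there is an input state on which the two circuits produce genuinely different outputs (not merely differing by a phase).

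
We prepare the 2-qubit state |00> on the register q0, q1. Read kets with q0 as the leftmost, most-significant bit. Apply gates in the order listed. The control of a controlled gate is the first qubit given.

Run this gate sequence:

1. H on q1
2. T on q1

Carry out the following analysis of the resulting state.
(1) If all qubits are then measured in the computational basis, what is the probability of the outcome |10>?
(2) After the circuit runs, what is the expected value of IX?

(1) A full measurement returns |10> with probability 0.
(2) In the final state, IX has expectation sqrt(2)/2.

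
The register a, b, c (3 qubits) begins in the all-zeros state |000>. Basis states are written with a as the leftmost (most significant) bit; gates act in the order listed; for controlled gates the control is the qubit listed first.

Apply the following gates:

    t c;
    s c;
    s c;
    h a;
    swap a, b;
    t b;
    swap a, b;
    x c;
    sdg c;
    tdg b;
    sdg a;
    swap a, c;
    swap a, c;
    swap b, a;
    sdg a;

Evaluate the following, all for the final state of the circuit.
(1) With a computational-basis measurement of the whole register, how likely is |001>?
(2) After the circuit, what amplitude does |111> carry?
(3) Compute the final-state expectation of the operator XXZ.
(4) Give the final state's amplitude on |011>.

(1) A full measurement returns |001> with probability 1/2.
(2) |111> carries amplitude 0 in the final state.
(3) The expectation value of XXZ is 0.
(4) The final state's coefficient on |011> equals -sqrt(2)*exp(I*pi/4)/2.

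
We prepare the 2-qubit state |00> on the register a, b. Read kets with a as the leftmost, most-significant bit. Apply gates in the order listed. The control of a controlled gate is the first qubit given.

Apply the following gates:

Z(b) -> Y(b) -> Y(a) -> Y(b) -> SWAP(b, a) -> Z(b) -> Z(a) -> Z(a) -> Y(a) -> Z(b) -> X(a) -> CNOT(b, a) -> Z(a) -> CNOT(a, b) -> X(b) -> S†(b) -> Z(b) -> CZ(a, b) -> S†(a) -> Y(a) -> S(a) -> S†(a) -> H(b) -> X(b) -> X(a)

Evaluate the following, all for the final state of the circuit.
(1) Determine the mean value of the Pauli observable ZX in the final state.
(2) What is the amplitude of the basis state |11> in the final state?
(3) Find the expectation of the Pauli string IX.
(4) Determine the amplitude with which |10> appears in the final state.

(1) In the final state, ZX has expectation 1.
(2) The amplitude on |11> is sqrt(2)*I/2.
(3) The observable IX averages to -1.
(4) The final state's coefficient on |10> equals -sqrt(2)*I/2.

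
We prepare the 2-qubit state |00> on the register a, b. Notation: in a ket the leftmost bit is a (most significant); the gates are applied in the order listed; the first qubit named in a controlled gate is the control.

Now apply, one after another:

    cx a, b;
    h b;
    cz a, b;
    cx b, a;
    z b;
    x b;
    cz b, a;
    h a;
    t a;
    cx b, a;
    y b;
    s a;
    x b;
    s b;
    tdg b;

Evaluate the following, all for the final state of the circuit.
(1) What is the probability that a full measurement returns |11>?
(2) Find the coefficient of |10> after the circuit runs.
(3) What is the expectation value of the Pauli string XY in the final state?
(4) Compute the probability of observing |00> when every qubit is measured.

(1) The probability of measuring |11> is 1/4.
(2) |10> carries amplitude -exp(I*pi/4)/2 in the final state.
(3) The expectation value of XY is sqrt(2)/2.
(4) A full measurement returns |00> with probability 1/4.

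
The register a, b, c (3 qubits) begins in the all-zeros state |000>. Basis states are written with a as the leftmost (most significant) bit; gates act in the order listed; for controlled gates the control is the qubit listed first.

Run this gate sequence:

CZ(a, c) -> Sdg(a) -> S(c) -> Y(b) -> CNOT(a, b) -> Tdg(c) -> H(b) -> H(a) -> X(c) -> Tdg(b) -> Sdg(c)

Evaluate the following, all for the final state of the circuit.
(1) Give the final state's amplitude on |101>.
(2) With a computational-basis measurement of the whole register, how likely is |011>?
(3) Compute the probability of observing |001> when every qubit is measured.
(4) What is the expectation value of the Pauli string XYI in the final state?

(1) The amplitude on |101> is 1/2.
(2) The probability of measuring |011> is 1/4.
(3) A full measurement returns |001> with probability 1/4.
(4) The expectation value of XYI is sqrt(2)/2.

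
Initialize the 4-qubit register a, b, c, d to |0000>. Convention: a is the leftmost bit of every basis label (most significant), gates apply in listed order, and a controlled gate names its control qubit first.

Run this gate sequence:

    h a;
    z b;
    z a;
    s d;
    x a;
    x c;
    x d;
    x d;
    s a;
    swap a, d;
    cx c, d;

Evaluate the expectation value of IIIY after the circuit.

In the final state, IIIY has expectation 1.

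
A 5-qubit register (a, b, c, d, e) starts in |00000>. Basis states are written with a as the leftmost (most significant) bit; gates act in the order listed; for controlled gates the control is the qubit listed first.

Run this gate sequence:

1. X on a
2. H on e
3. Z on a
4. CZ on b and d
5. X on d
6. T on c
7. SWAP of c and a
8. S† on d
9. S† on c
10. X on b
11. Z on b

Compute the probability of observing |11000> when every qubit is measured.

The probability of measuring |11000> is 0.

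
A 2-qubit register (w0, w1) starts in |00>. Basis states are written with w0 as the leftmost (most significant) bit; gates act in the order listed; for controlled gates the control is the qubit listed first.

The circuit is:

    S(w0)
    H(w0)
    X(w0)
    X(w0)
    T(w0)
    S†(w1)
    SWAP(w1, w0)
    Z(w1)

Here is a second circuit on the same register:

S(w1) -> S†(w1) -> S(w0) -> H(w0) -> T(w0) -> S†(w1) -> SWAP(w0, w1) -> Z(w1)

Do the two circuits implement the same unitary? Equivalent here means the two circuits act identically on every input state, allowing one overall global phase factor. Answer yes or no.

Yes, they are equivalent — the unitaries differ by at most a global phase.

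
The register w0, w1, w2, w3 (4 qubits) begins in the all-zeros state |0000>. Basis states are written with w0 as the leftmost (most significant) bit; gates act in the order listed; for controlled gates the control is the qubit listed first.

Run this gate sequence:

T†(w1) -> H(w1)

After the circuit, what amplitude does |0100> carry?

|0100> carries amplitude sqrt(2)/2 in the final state.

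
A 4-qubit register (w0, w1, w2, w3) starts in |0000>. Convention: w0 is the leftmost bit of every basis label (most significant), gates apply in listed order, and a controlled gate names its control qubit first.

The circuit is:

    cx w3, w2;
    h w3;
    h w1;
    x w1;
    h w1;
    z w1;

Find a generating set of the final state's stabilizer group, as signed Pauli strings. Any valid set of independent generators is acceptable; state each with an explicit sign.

The stabilizer group can be generated by +IIIX, +ZIII, +IZII, +IIZI, among other valid generating sets. Key observation: the block from step 3 through step 6 cancels to the identity and can be dropped.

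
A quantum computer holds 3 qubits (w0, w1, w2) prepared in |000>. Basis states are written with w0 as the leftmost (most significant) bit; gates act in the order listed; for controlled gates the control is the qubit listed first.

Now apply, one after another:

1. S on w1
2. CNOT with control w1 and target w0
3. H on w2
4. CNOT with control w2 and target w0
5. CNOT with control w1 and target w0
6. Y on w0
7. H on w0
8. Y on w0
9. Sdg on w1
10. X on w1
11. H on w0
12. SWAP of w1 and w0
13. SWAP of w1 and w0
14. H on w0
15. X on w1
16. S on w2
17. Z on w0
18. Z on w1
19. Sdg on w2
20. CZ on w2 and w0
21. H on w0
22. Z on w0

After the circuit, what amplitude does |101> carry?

|101> carries amplitude sqrt(2)/2 in the final state. Key observation: the block from step 10 through step 15 cancels to the identity and can be dropped.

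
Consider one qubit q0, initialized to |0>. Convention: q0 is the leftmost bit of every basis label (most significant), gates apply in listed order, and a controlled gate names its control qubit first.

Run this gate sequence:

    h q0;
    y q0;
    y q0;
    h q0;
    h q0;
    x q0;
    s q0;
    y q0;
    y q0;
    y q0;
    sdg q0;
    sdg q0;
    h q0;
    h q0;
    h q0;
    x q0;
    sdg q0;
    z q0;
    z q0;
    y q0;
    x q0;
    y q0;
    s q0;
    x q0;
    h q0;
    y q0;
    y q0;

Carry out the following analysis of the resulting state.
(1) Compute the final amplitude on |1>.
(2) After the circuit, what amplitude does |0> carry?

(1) The final state's coefficient on |1> equals -sqrt(2)*I/2. Key observation: gates 1-4 undo each other exactly, leaving only the rest of the circuit to track.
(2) The final state's coefficient on |0> equals sqrt(2)/2.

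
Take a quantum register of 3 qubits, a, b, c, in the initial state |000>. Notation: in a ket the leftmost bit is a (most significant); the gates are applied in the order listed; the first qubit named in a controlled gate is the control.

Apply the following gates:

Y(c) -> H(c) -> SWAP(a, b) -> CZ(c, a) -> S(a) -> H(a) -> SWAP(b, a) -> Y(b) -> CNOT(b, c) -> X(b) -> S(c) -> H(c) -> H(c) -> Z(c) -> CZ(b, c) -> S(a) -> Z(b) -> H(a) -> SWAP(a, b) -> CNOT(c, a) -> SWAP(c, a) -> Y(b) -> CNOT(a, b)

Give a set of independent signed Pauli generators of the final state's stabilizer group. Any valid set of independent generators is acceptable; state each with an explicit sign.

The final state is stabilized by the group generated by -YIZ, -IXI, -ZIX; other independent generating sets are equally valid. Key observation: the block from step 12 through step 13 cancels to the identity and can be dropped.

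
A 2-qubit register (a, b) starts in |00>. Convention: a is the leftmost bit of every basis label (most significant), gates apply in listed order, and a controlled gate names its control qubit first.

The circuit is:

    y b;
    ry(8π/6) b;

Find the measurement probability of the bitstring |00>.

A full measurement returns |00> with probability 3/4.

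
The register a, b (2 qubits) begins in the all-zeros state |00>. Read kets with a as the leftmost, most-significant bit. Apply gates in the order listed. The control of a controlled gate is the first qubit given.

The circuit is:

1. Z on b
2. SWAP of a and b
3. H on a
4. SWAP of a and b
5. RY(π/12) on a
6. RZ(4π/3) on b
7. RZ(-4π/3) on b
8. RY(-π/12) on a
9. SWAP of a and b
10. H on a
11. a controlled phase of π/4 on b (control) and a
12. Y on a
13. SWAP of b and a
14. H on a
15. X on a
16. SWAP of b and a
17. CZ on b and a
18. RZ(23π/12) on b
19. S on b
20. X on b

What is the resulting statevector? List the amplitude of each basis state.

The final amplitudes are 0 on |00>, 0 on |01>, sqrt(2)*exp(23*I*pi/24)/2 on |10>, -sqrt(2)*exp(13*I*pi/24)/2 on |11>. Key observation: the block from step 3 through step 10 cancels to the identity and can be dropped.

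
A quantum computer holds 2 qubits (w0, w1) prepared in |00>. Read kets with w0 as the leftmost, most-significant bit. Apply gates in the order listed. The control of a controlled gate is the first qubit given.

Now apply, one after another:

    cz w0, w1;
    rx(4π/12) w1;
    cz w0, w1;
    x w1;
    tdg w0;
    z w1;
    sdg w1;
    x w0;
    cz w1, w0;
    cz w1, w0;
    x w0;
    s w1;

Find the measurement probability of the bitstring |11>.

Outcome |11> occurs with probability 0. Key observation: the block from step 7 through step 12 cancels to the identity and can be dropped.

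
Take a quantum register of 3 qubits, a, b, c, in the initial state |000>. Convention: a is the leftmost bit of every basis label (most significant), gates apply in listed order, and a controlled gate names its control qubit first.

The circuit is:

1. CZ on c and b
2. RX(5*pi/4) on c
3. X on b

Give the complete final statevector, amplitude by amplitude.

The final amplitudes are -sqrt(2 - sqrt(2))/2 on |010>, -I*sqrt(sqrt(2) + 2)/2 on |011>, and 0 on every other basis state.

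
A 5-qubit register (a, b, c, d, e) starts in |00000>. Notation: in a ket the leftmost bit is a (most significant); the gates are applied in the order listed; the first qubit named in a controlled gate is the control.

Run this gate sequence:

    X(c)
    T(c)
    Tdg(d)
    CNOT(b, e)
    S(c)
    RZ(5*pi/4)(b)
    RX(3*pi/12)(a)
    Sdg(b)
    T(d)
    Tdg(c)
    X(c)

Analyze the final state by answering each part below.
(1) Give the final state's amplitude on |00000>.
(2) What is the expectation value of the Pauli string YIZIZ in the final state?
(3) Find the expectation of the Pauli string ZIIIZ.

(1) The amplitude on |00000> is -sqrt(sqrt(2) + 2)*exp(7*I*pi/8)/2.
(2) In the final state, YIZIZ has expectation -sqrt(2)/2.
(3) The observable ZIIIZ averages to sqrt(2)/2.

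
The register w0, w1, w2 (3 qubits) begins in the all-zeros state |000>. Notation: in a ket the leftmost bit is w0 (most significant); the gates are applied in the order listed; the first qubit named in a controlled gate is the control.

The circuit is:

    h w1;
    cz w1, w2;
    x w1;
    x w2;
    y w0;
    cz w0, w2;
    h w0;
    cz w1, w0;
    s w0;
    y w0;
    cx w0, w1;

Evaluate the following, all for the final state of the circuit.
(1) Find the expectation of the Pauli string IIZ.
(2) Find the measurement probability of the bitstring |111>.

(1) In the final state, IIZ has expectation -1.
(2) The probability of measuring |111> is 1/4.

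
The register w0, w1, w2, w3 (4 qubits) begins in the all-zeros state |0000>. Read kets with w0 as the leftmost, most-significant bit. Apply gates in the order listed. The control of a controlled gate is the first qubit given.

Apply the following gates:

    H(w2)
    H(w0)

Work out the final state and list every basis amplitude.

After the circuit, the state carries amplitude 1/2 on |0000>, 1/2 on |0010>, 1/2 on |1000>, 1/2 on |1010>, and 0 on every other basis state.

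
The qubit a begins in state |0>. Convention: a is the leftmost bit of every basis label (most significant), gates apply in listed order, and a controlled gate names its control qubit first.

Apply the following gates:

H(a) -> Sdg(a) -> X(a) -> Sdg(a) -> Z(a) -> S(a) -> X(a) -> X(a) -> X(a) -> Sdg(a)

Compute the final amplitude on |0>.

|0> carries amplitude -sqrt(2)/2 in the final state.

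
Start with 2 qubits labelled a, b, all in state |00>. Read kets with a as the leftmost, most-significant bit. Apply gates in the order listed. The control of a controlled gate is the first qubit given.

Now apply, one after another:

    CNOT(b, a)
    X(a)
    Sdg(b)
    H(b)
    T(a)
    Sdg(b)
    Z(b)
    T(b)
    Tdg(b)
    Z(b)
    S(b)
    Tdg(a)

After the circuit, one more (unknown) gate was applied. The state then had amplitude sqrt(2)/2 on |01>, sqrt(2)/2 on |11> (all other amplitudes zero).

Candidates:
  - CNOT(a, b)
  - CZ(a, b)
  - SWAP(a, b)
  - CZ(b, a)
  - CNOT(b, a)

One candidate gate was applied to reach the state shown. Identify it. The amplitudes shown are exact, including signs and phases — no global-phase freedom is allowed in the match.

The unique candidate consistent with the amplitudes is SWAP(a, b).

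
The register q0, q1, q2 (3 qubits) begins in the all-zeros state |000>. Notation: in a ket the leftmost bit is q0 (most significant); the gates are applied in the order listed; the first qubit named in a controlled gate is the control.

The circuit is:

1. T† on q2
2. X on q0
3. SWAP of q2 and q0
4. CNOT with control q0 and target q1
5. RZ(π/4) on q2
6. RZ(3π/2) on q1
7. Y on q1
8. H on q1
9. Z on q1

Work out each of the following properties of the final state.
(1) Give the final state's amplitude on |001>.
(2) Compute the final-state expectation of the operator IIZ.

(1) The amplitude on |001> is -sqrt(2)*exp(7*I*pi/8)/2.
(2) In the final state, IIZ has expectation -1.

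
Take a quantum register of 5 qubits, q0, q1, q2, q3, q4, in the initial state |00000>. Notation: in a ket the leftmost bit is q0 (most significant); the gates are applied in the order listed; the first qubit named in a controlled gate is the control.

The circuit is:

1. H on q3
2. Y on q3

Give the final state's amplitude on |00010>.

The amplitude on |00010> is sqrt(2)*I/2.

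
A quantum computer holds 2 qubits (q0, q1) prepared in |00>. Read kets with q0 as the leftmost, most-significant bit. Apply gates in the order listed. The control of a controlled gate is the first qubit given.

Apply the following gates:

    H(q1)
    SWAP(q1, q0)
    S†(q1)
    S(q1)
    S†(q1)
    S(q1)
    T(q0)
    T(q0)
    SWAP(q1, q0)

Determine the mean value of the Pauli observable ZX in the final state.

The observable ZX averages to 0. Key observation: the block from step 3 through step 6 cancels to the identity and can be dropped.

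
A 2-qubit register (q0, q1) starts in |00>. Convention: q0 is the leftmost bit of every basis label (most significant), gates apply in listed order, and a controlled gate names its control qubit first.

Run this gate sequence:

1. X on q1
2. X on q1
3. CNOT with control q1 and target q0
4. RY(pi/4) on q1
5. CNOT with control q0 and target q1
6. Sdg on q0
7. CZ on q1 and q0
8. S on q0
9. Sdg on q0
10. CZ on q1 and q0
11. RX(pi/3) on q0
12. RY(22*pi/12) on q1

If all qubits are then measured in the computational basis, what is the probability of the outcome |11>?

The probability of measuring |11> is -sqrt(6)/32 - sqrt(2)/32 + 1/8. Key observation: gates 7-10 undo each other exactly, leaving only the rest of the circuit to track.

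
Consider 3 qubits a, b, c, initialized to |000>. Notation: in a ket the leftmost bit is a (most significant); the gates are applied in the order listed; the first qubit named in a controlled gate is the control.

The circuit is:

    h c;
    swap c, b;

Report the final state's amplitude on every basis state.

The resulting statevector has amplitude sqrt(2)/2 on |000>, sqrt(2)/2 on |010>, and 0 on every other basis state.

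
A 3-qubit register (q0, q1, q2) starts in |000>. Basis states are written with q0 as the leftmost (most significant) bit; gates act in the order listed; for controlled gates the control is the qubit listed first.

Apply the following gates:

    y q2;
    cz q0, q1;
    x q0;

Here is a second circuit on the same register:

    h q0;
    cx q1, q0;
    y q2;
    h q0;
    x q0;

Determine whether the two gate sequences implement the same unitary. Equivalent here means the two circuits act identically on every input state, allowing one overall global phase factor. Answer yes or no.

Yes: on every input state the two circuits agree up to one overall phase factor.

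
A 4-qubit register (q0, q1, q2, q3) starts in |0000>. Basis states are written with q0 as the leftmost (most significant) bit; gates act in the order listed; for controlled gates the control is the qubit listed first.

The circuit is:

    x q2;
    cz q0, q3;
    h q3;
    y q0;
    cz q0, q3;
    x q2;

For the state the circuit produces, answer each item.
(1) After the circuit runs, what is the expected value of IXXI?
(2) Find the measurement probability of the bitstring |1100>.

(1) The expectation value of IXXI is 0.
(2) A full measurement returns |1100> with probability 0.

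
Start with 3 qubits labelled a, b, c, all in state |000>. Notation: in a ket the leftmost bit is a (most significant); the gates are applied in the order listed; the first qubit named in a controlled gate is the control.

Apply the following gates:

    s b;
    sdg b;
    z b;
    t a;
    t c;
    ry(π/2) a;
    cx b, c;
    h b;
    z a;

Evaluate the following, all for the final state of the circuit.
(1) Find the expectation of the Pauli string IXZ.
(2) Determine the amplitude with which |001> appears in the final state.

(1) The expectation value of IXZ is 1. Key observation: gates 1-2 undo each other exactly, leaving only the rest of the circuit to track.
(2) |001> carries amplitude 0 in the final state.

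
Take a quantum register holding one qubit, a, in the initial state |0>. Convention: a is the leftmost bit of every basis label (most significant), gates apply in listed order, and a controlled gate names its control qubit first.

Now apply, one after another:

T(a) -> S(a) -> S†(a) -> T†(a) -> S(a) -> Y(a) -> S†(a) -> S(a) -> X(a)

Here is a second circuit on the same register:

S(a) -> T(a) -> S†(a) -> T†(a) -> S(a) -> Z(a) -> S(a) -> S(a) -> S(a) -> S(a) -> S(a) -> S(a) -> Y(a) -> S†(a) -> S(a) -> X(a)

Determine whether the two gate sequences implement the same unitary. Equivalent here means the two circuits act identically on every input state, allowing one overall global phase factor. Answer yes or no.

Yes: on every input state the two circuits agree up to one overall phase factor.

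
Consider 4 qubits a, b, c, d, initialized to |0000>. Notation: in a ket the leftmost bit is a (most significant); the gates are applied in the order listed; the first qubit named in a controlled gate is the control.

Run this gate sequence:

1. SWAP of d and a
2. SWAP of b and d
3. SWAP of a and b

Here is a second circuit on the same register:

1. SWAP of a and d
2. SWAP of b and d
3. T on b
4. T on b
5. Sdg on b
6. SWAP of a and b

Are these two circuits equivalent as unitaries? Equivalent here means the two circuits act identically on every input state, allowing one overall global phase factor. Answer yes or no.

Yes: on every input state the two circuits agree up to one overall phase factor.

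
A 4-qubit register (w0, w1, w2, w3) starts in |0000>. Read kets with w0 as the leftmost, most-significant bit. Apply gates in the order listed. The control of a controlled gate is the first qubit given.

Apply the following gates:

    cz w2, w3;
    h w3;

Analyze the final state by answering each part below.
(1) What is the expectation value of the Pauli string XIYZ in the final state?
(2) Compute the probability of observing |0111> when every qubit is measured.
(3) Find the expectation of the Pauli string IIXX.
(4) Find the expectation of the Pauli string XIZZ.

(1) In the final state, XIYZ has expectation 0.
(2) The probability of measuring |0111> is 0.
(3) The expectation value of IIXX is 0.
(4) In the final state, XIZZ has expectation 0.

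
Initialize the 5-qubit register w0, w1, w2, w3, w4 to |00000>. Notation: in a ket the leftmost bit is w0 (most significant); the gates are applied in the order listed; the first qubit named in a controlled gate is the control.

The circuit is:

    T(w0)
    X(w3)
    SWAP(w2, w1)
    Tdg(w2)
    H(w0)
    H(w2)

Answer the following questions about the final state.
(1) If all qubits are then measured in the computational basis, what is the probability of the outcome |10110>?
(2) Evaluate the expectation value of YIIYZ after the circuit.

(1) Outcome |10110> occurs with probability 1/4.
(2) The expectation value of YIIYZ is 0.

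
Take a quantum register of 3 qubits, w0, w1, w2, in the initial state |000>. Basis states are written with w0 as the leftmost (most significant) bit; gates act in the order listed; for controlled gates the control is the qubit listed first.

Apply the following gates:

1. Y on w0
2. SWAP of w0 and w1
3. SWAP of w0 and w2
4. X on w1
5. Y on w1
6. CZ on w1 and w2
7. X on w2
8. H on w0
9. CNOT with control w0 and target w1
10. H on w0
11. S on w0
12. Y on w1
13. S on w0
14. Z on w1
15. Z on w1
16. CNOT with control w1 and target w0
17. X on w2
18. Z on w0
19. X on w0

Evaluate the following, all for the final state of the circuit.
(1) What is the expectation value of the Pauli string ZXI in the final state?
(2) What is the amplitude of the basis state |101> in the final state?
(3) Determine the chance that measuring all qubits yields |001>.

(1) The observable ZXI averages to 1.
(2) The final state's coefficient on |101> equals 0.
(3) Outcome |001> occurs with probability 0.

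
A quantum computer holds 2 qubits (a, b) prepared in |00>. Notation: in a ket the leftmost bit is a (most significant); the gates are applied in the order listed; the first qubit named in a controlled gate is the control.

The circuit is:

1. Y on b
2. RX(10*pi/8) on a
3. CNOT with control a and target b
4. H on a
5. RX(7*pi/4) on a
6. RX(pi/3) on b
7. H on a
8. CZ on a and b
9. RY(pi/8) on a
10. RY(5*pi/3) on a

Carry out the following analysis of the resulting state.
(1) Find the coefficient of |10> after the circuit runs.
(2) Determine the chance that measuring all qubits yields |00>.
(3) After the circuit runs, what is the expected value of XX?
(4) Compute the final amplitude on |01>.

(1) The final state's coefficient on |10> equals -sqrt(3)*sqrt(1/2 - sqrt(2)/4)*sqrt(sqrt(2)/4 + 1/2)*sin(pi/16)/4 + sqrt(6)*sin(pi/16)/16 + sqrt(3)*sin(pi/16)/8 + sqrt(1/2 - sqrt(2)/4)*sqrt(sqrt(2)/4 + 1/2)*cos(pi/16)/4 + 3*sqrt(2)*cos(pi/16)/16 + 3*cos(pi/16)/8 - 3*I*sqrt(1/2 - sqrt(2)/4)*sqrt(sqrt(2)/4 + 1/2)*cos(pi/16)/4 - sqrt(2)*I*cos(pi/16)/16 - sqrt(3)*I*sin(pi/16)/8 - sqrt(3)*I*sqrt(1/2 - sqrt(2)/4)*sqrt(sqrt(2)/4 + 1/2)*sin(pi/16)/4 + sqrt(6)*I*sin(pi/16)/16 + I*cos(pi/16)/8.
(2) Outcome |00> occurs with probability -3*sqrt(2)*sqrt(1/2 - sqrt(2)/4)*sqrt(sqrt(2)/4 + 1/2)*cos(pi/16)**2/16 - sqrt(6)*sin(pi/16)*cos(pi/16)/8 - sqrt(3)*sin(pi/16)*cos(pi/16)/8 + 3*sqrt(2)*sqrt(1/2 - sqrt(2)/4)*sqrt(sqrt(2)/4 + 1/2)*sin(pi/16)**2/16 + sqrt(2)*sin(pi/16)**2/8 + 5*sin(pi/16)**2/16 + sqrt(6)*sqrt(1/2 - sqrt(2)/4)*sqrt(sqrt(2)/4 + 1/2)*sin(pi/16)*cos(pi/16)/8 + 3*cos(pi/16)**2/16.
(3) The expectation value of XX is sqrt(6 - 3*sqrt(2))/16 + sqrt(sqrt(2) + 2)/16.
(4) The amplitude on |01> is -3*sqrt(2)*cos(pi/16)/16 - sqrt(3)*sqrt(1/2 - sqrt(2)/4)*sqrt(sqrt(2)/4 + 1/2)*sin(pi/16)/4 - sqrt(6)*sin(pi/16)/16 + sqrt(3)*sin(pi/16)/8 + sqrt(1/2 - sqrt(2)/4)*sqrt(sqrt(2)/4 + 1/2)*cos(pi/16)/4 + 3*cos(pi/16)/8 - 3*I*sqrt(1/2 - sqrt(2)/4)*sqrt(sqrt(2)/4 + 1/2)*cos(pi/16)/4 - sqrt(3)*I*sin(pi/16)/8 - sqrt(3)*I*sqrt(1/2 - sqrt(2)/4)*sqrt(sqrt(2)/4 + 1/2)*sin(pi/16)/4 - sqrt(6)*I*sin(pi/16)/16 + sqrt(2)*I*cos(pi/16)/16 + I*cos(pi/16)/8.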